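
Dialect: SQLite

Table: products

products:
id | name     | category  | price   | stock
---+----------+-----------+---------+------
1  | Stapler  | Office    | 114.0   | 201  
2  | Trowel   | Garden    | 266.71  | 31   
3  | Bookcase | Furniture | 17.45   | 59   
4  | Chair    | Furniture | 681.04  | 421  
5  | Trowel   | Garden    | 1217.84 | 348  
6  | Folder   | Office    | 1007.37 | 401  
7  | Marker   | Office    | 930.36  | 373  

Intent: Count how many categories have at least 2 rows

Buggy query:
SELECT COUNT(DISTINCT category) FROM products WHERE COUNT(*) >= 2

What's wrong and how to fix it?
Bug: COUNT(*) cannot appear in WHERE; the per-group count doesn't exist yet

Fix: Group first with HAVING COUNT(*) >= 2, then COUNT the resulting groups

Corrected query:
SELECT COUNT(*) FROM (SELECT category FROM products GROUP BY category HAVING COUNT(*) >= 2)

Result:
COUNT(*)
--------
3       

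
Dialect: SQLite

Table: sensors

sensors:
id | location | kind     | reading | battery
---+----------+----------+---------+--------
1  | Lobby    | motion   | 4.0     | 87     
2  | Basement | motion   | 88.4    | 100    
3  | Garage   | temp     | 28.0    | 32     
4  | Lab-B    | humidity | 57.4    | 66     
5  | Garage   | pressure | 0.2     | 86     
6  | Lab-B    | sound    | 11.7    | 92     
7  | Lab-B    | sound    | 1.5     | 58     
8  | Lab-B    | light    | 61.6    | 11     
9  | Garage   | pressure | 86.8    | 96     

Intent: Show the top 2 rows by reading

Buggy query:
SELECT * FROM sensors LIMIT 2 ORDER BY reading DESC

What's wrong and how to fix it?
Bug: LIMIT must come after ORDER BY

Fix: Sort with ORDER BY, then apply LIMIT

Corrected query:
SELECT * FROM sensors ORDER BY reading DESC LIMIT 2

Result:
id | location | kind     | reading | battery
---+----------+----------+---------+--------
2  | Basement | motion   | 88.4    | 100    
9  | Garage   | pressure | 86.8    | 96     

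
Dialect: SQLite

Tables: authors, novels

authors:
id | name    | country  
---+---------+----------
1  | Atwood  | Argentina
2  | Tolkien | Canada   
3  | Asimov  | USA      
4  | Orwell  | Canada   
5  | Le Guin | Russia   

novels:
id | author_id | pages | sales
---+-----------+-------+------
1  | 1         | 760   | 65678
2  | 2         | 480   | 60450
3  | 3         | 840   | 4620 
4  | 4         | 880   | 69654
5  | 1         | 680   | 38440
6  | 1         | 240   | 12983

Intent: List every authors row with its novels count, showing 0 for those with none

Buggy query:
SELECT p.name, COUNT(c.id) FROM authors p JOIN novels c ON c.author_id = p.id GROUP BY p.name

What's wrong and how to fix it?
Bug: An inner join excludes parents with zero children

Fix: Use LEFT JOIN so parents without children still appear (COUNT(c.id) gives 0)

Corrected query:
SELECT p.name, COUNT(c.id) FROM authors p LEFT JOIN novels c ON c.author_id = p.id GROUP BY p.name

Result:
name    | COUNT(c.id)
--------+------------
Asimov  | 1          
Atwood  | 3          
Le Guin | 0          
Orwell  | 1          
Tolkien | 1          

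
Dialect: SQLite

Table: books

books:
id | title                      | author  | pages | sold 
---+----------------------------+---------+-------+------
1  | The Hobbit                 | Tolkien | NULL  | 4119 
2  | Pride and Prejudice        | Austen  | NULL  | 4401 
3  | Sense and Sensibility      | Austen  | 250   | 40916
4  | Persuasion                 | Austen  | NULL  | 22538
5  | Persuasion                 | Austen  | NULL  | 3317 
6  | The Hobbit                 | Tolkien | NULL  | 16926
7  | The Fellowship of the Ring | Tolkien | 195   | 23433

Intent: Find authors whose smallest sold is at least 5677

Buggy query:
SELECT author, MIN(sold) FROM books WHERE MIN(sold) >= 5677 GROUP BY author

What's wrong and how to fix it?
Bug: Aggregates like MIN are computed per group after WHERE runs

Fix: Replace WHERE with HAVING after the GROUP BY

Corrected query:
SELECT author, MIN(sold) FROM books GROUP BY author HAVING MIN(sold) >= 5677

Result:
(no rows)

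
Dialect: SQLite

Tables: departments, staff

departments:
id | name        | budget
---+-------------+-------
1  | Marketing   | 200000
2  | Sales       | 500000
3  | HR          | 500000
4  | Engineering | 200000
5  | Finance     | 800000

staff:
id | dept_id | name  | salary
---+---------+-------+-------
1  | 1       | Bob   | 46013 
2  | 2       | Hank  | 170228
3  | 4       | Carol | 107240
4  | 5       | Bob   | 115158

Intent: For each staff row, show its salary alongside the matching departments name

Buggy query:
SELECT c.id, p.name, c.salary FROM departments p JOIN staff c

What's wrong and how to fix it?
Bug: JOIN with no ON clause produces a cartesian product; every staff row pairs with every departments row

Fix: Specify the join condition linking the foreign key to the parent id

Corrected query:
SELECT c.id, p.name, c.salary FROM departments p JOIN staff c ON c.dept_id = p.id

Result:
id | name        | salary
---+-------------+-------
1  | Marketing   | 46013 
2  | Sales       | 170228
3  | Engineering | 107240
4  | Finance     | 115158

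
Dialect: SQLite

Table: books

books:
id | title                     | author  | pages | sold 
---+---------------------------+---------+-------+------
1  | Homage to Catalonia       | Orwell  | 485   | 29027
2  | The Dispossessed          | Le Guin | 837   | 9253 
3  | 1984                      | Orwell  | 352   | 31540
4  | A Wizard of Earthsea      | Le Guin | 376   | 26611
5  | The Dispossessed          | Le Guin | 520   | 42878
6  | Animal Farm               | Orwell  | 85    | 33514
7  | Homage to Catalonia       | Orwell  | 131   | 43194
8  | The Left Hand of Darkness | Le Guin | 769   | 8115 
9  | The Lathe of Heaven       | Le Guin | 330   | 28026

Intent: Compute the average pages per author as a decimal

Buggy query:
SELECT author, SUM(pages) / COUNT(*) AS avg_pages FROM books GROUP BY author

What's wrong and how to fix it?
Bug: Both operands are integers, so '/' performs integer division and truncates

Fix: Cast one side to REAL so the division keeps the fractional part

Corrected query:
SELECT author, SUM(pages) * 1.0 / COUNT(*) AS avg_pages FROM books GROUP BY author

Result:
author  | avg_pages
--------+----------
Le Guin | 566.4    
Orwell  | 263.25   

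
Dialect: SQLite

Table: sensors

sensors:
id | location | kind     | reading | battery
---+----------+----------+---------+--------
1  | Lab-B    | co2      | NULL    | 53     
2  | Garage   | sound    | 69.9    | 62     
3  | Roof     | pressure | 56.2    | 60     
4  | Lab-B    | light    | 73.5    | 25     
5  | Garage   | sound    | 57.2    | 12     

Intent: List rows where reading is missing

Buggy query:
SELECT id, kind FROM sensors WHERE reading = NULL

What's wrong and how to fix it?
Bug: Comparing to NULL with '=' never matches; NULL = NULL is unknown, not true

Fix: Use IS NULL to test for NULL

Corrected query:
SELECT id, kind FROM sensors WHERE reading IS NULL

Result:
id | kind
---+-----
1  | co2 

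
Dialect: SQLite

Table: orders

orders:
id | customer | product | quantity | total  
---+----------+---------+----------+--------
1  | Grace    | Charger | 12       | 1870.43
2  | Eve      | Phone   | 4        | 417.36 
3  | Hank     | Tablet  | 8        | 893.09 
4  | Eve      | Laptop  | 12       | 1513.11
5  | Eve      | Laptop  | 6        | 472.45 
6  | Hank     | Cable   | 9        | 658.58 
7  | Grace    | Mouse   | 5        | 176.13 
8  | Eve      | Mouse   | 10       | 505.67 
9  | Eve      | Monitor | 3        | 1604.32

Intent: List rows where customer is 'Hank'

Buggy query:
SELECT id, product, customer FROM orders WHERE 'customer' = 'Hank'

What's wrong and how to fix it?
Bug: 'customer' in single quotes is a string literal, not the column; the comparison is literal-vs-literal and never true

Fix: Reference the column as customer without single quotes

Corrected query:
SELECT id, product, customer FROM orders WHERE customer = 'Hank'

Result:
id | product | customer
---+---------+---------
3  | Tablet  | Hank    
6  | Cable   | Hank    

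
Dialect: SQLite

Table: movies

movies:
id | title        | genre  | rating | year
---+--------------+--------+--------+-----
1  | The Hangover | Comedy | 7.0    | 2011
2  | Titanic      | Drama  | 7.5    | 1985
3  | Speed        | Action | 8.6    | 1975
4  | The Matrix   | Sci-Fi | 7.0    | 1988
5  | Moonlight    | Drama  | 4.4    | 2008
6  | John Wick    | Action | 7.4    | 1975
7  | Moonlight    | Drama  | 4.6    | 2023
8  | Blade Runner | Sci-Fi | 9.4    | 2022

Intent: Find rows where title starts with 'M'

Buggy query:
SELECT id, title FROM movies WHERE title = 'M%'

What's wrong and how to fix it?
Bug: Wildcards only work with LIKE; '=' treats '%' as a literal character

Fix: Use LIKE for wildcard pattern matching

Corrected query:
SELECT id, title FROM movies WHERE title LIKE 'M%'

Result:
id | title    
---+----------
5  | Moonlight
7  | Moonlight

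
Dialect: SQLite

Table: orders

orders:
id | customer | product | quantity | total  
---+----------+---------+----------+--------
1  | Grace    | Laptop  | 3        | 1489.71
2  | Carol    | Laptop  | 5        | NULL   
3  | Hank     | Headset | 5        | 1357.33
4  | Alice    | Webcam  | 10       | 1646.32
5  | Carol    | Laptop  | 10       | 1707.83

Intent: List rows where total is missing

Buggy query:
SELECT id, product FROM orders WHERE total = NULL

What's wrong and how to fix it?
Bug: '= NULL' is always unknown in SQL three-valued logic, so no rows match

Fix: Use IS NULL to test for NULL

Corrected query:
SELECT id, product FROM orders WHERE total IS NULL

Result:
id | product
---+--------
2  | Laptop 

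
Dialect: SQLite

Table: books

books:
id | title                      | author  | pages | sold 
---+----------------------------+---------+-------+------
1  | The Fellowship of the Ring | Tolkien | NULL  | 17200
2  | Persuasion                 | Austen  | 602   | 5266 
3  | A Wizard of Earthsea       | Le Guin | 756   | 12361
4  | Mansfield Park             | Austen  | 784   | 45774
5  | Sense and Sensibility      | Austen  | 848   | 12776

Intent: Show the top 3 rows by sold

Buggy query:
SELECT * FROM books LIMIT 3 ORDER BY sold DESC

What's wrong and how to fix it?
Bug: LIMIT must come after ORDER BY

Fix: Sort with ORDER BY, then apply LIMIT

Corrected query:
SELECT * FROM books ORDER BY sold DESC LIMIT 3

Result:
id | title                      | author  | pages | sold 
---+----------------------------+---------+-------+------
4  | Mansfield Park             | Austen  | 784   | 45774
1  | The Fellowship of the Ring | Tolkien | NULL  | 17200
5  | Sense and Sensibility      | Austen  | 848   | 12776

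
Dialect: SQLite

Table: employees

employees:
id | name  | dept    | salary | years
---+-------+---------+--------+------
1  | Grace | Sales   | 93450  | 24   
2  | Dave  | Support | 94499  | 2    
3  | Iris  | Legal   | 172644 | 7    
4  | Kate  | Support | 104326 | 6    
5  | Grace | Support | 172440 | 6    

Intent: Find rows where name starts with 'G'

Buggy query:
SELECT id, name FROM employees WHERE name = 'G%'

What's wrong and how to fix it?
Bug: '=' compares the literal string including the % character; pattern matching needs LIKE

Fix: Replace '=' with LIKE so 'G%' is treated as a pattern

Corrected query:
SELECT id, name FROM employees WHERE name LIKE 'G%'

Result:
id | name 
---+------
1  | Grace
5  | Grace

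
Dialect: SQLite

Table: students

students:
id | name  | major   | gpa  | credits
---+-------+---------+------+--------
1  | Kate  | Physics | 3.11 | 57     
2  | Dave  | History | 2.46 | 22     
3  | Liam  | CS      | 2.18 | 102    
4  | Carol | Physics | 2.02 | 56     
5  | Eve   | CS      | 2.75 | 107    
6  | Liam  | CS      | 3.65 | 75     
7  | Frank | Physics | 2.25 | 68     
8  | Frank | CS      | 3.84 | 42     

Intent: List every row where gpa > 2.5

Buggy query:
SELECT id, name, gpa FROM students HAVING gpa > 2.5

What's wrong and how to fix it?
Bug: HAVING filters the output of aggregation, but this query has no GROUP BY and no aggregate functions, so SQLite rejects it (HAVING clause on a non-aggregate query); the condition here is per row

Fix: Use WHERE for row-level filtering

Corrected query:
SELECT id, name, gpa FROM students WHERE gpa > 2.5

Result:
id | name  | gpa 
---+-------+-----
1  | Kate  | 3.11
5  | Eve   | 2.75
6  | Liam  | 3.65
8  | Frank | 3.84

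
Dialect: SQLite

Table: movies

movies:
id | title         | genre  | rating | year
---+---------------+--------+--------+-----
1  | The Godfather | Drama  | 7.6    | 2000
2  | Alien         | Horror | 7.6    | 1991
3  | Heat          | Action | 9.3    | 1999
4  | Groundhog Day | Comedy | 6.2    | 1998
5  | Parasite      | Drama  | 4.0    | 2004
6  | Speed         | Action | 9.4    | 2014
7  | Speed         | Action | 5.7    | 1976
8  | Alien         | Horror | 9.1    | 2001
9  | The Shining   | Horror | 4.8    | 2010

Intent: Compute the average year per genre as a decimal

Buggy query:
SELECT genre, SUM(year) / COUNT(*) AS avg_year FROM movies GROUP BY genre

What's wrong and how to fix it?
Bug: SUM(year) and COUNT(*) are both integers; the division truncates the fractional part

Fix: Multiply by 1.0 (or CAST to REAL) to force floating-point division

Corrected query:
SELECT genre, SUM(year) * 1.0 / COUNT(*) AS avg_year FROM movies GROUP BY genre

Result:
genre  | avg_year   
-------+------------
Action | 1996.333333
Comedy | 1998       
Drama  | 2002       
Horror | 2000.666667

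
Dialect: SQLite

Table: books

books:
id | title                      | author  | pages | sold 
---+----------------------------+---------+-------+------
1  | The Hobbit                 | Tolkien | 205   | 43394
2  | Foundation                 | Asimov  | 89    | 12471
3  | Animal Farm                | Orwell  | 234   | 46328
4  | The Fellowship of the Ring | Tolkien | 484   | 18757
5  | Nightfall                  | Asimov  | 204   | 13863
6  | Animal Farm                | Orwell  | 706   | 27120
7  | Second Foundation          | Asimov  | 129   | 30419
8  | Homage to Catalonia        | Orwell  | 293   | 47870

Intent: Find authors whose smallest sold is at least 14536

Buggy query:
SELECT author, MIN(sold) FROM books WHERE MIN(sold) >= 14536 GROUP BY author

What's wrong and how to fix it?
Bug: MIN() in WHERE is a misuse of aggregate

Fix: Replace WHERE with HAVING after the GROUP BY

Corrected query:
SELECT author, MIN(sold) FROM books GROUP BY author HAVING MIN(sold) >= 14536

Result:
author  | MIN(sold)
--------+----------
Orwell  | 27120    
Tolkien | 18757    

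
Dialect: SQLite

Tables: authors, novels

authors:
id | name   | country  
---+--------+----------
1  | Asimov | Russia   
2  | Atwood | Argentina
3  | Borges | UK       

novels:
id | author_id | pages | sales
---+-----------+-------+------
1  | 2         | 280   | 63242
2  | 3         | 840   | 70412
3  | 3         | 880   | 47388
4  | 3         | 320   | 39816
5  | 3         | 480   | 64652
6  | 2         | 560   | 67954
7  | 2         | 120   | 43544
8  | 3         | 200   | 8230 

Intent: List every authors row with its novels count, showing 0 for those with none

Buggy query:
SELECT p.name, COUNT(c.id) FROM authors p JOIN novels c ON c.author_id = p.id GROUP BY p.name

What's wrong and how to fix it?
Bug: An inner join excludes parents with zero children

Fix: Use LEFT JOIN so parents without children still appear (COUNT(c.id) gives 0)

Corrected query:
SELECT p.name, COUNT(c.id) FROM authors p LEFT JOIN novels c ON c.author_id = p.id GROUP BY p.name

Result:
name   | COUNT(c.id)
-------+------------
Asimov | 0          
Atwood | 3          
Borges | 5          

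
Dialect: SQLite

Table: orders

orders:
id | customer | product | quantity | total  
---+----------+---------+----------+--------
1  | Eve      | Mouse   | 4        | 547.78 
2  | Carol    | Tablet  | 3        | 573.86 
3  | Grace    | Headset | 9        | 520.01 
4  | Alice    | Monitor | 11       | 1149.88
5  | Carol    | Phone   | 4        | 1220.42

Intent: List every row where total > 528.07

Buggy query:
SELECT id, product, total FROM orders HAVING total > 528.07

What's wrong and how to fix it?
Bug: HAVING filters the output of aggregation, but this query has no GROUP BY and no aggregate functions, so SQLite rejects it (HAVING clause on a non-aggregate query); the condition here is per row

Fix: Replace HAVING with WHERE since the condition applies to individual rows

Corrected query:
SELECT id, product, total FROM orders WHERE total > 528.07

Result:
id | product | total  
---+---------+--------
1  | Mouse   | 547.78 
2  | Tablet  | 573.86 
4  | Monitor | 1149.88
5  | Phone   | 1220.42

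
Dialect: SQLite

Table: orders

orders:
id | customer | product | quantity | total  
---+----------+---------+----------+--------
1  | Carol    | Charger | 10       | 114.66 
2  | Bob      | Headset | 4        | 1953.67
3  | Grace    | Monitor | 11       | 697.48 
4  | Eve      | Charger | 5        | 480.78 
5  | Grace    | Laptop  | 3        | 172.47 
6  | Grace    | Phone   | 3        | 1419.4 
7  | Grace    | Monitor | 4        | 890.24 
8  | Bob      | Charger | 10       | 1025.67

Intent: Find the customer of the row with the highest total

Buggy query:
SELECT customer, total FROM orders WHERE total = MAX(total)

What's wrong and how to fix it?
Bug: MAX(total) is an aggregate and cannot be used directly in WHERE

Fix: Wrap MAX in a scalar subquery so WHERE compares against a single value

Corrected query:
SELECT customer, total FROM orders WHERE total = (SELECT MAX(total) FROM orders)

Result:
customer | total  
---------+--------
Bob      | 1953.67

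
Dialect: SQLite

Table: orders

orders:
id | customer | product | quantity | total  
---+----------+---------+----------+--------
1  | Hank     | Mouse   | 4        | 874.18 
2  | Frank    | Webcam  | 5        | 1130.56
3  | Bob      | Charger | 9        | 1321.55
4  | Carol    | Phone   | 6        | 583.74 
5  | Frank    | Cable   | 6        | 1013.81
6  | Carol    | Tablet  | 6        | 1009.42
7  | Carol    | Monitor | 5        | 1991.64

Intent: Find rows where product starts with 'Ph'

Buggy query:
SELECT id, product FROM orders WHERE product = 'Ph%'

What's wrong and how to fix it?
Bug: Wildcards only work with LIKE; '=' treats '%' as a literal character

Fix: Use LIKE for wildcard pattern matching

Corrected query:
SELECT id, product FROM orders WHERE product LIKE 'Ph%'

Result:
id | product
---+--------
4  | Phone  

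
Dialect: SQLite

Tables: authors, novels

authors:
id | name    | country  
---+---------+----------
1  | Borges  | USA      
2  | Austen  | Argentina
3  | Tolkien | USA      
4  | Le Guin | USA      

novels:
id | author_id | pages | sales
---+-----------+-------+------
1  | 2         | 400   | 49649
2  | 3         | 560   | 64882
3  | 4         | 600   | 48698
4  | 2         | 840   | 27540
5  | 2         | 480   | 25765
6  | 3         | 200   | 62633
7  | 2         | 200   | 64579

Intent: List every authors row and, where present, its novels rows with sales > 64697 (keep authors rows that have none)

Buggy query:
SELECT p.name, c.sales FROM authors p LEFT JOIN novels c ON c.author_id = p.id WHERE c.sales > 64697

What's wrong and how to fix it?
Bug: A WHERE condition on the right-hand table after LEFT JOIN drops unmatched parents

Fix: Put 'c.sales > 64697' in the JOIN's ON clause instead of WHERE

Corrected query:
SELECT p.name, c.sales FROM authors p LEFT JOIN novels c ON c.author_id = p.id AND c.sales > 64697

Result:
name    | sales
--------+------
Borges  | NULL 
Austen  | NULL 
Tolkien | 64882
Le Guin | NULL 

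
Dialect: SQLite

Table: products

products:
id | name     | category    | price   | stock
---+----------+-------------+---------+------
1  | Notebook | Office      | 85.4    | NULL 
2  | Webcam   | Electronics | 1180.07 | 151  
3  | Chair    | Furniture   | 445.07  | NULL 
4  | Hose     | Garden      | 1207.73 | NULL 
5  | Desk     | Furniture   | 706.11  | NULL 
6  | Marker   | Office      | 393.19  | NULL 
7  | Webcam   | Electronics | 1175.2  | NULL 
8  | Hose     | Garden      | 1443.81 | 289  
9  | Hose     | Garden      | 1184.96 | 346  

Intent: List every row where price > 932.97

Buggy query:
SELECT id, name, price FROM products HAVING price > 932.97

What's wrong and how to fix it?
Bug: This is a non-aggregate query (no GROUP BY, no aggregates), so in SQLite the HAVING clause is invalid here; a row-level condition belongs in WHERE

Fix: Use WHERE for row-level filtering

Corrected query:
SELECT id, name, price FROM products WHERE price > 932.97

Result:
id | name   | price  
---+--------+--------
2  | Webcam | 1180.07
4  | Hose   | 1207.73
7  | Webcam | 1175.2 
8  | Hose   | 1443.81
9  | Hose   | 1184.96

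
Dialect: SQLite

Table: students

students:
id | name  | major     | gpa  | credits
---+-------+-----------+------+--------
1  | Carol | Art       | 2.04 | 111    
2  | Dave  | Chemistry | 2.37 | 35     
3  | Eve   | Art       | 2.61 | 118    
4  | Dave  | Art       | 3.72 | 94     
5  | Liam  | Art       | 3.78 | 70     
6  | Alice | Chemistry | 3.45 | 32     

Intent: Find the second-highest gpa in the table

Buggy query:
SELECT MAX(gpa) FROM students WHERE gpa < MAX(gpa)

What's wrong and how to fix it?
Bug: The inner MAX is an aggregate inside WHERE, which is not allowed

Fix: Compute the overall MAX in a subquery, then take MAX of rows below it

Corrected query:
SELECT MAX(gpa) FROM students WHERE gpa < (SELECT MAX(gpa) FROM students)

Result:
MAX(gpa)
--------
3.72    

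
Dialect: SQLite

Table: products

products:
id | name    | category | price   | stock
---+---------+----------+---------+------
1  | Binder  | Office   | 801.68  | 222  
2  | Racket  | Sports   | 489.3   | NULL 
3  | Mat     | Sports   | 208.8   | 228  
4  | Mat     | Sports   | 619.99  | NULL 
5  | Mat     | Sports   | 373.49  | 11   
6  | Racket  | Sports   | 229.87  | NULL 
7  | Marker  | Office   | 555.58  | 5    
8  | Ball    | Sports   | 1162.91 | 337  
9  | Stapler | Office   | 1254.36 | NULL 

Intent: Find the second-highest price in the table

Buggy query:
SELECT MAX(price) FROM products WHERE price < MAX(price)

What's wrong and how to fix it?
Bug: MAX(price) on the right of the comparison is an aggregate-in-WHERE error

Fix: Put the inner MAX in a scalar subquery

Corrected query:
SELECT MAX(price) FROM products WHERE price < (SELECT MAX(price) FROM products)

Result:
MAX(price)
----------
1162.91   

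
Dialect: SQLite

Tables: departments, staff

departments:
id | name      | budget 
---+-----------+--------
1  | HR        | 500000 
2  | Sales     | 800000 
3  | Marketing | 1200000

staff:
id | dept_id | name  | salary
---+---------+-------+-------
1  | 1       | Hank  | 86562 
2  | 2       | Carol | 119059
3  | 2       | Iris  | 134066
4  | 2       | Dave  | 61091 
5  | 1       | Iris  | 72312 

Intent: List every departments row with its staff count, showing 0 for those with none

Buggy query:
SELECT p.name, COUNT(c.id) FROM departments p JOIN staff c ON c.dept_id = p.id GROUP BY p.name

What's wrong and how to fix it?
Bug: INNER JOIN drops departments rows that have no matching staff rows

Fix: Use LEFT JOIN so parents without children still appear (COUNT(c.id) gives 0)

Corrected query:
SELECT p.name, COUNT(c.id) FROM departments p LEFT JOIN staff c ON c.dept_id = p.id GROUP BY p.name

Result:
name      | COUNT(c.id)
----------+------------
HR        | 2          
Marketing | 0          
Sales     | 3          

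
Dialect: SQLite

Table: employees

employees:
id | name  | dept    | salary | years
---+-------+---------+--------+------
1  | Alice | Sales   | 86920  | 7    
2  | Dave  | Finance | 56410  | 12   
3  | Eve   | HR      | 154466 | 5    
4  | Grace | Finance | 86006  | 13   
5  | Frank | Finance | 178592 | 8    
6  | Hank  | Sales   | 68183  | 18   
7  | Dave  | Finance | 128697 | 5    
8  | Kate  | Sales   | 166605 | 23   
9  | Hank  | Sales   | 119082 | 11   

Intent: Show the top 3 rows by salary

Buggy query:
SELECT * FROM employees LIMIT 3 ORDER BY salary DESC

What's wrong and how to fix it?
Bug: LIMIT must come after ORDER BY

Fix: Swap the clauses: ORDER BY first, then LIMIT

Corrected query:
SELECT * FROM employees ORDER BY salary DESC LIMIT 3

Result:
id | name  | dept    | salary | years
---+-------+---------+--------+------
5  | Frank | Finance | 178592 | 8    
8  | Kate  | Sales   | 166605 | 23   
3  | Eve   | HR      | 154466 | 5    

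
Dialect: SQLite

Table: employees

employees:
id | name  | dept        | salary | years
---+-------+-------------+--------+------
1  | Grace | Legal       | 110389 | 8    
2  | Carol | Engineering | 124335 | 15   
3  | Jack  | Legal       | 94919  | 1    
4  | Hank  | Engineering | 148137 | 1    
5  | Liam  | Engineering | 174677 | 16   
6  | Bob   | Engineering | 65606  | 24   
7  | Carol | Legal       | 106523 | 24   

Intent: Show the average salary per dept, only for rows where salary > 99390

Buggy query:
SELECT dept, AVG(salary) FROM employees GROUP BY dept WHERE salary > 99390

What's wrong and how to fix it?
Bug: Row-level WHERE must come before GROUP BY in the clause order

Fix: Place WHERE between FROM and GROUP BY

Corrected query:
SELECT dept, AVG(salary) FROM employees WHERE salary > 99390 GROUP BY dept

Result:
dept        | AVG(salary)  
------------+--------------
Engineering | 149049.666667
Legal       | 108456       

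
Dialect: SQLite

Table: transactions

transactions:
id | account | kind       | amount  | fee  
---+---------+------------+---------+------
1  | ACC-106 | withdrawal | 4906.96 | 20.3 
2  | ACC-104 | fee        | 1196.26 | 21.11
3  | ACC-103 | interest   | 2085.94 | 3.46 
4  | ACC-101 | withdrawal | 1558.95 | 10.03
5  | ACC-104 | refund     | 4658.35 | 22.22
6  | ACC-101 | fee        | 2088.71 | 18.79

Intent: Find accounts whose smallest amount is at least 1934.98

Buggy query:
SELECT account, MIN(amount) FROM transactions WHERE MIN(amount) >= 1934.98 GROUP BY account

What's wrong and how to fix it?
Bug: MIN() in WHERE is a misuse of aggregate

Fix: Replace WHERE with HAVING after the GROUP BY

Corrected query:
SELECT account, MIN(amount) FROM transactions GROUP BY account HAVING MIN(amount) >= 1934.98

Result:
account | MIN(amount)
--------+------------
ACC-103 | 2085.94    
ACC-106 | 4906.96    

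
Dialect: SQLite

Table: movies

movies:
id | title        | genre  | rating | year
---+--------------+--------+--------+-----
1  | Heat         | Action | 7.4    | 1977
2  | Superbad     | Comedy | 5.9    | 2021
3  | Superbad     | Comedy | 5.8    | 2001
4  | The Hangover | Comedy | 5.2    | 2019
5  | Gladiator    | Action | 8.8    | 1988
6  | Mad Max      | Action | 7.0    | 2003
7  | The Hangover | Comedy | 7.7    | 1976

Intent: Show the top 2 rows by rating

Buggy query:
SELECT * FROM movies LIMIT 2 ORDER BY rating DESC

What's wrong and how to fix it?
Bug: LIMIT must come after ORDER BY

Fix: Sort with ORDER BY, then apply LIMIT

Corrected query:
SELECT * FROM movies ORDER BY rating DESC LIMIT 2

Result:
id | title        | genre  | rating | year
---+--------------+--------+--------+-----
5  | Gladiator    | Action | 8.8    | 1988
7  | The Hangover | Comedy | 7.7    | 1976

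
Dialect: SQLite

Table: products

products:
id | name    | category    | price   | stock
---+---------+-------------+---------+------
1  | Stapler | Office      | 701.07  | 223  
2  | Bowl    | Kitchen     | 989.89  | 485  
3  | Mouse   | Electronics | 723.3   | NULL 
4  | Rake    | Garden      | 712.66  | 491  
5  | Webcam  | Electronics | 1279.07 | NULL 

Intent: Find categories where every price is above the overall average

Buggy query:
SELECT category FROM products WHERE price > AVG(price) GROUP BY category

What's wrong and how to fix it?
Bug: WHERE evaluates per row before aggregation, so AVG() is unavailable

Fix: Compute the overall average in a scalar subquery and compare each group's MIN against it in HAVING

Corrected query:
SELECT category FROM products GROUP BY category HAVING MIN(price) > (SELECT AVG(price) FROM products)

Result:
category
--------
Kitchen 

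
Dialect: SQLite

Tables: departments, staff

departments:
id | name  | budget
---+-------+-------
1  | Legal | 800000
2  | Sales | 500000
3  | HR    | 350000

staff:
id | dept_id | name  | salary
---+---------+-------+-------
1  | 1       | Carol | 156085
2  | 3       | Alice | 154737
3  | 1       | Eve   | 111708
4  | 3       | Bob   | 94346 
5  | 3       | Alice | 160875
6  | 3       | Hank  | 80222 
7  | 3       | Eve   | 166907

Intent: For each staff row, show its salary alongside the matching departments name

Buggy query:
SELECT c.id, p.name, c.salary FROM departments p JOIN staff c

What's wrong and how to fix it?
Bug: JOIN with no ON clause produces a cartesian product; every staff row pairs with every departments row

Fix: Add ON c.dept_id = p.id to the JOIN

Corrected query:
SELECT c.id, p.name, c.salary FROM departments p JOIN staff c ON c.dept_id = p.id

Result:
id | name  | salary
---+-------+-------
1  | Legal | 156085
2  | HR    | 154737
3  | Legal | 111708
4  | HR    | 94346 
5  | HR    | 160875
6  | HR    | 80222 
7  | HR    | 166907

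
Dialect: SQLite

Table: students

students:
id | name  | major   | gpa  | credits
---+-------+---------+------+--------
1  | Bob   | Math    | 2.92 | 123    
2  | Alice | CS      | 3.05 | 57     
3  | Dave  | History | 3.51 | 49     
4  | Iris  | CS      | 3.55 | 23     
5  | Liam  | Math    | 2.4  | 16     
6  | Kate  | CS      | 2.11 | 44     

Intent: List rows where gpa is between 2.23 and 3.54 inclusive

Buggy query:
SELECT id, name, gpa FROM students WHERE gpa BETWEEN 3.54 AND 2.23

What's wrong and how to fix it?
Bug: BETWEEN expects the lower bound first; with 3.54 AND 2.23 the range is empty

Fix: Write BETWEEN 2.23 AND 3.54

Corrected query:
SELECT id, name, gpa FROM students WHERE gpa BETWEEN 2.23 AND 3.54

Result:
id | name  | gpa 
---+-------+-----
1  | Bob   | 2.92
2  | Alice | 3.05
3  | Dave  | 3.51
5  | Liam  | 2.4 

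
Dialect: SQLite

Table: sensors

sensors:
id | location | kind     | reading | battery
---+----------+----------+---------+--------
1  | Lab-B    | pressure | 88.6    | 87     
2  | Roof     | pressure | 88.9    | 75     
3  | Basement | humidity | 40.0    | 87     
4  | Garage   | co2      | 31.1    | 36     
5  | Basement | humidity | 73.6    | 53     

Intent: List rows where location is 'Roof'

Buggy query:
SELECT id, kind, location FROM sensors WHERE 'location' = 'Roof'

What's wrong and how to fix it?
Bug: Single quotes denote string literals in SQL; the column name is being compared as a constant string

Fix: Remove the quotes around the column name (or use double quotes for an identifier)

Corrected query:
SELECT id, kind, location FROM sensors WHERE location = 'Roof'

Result:
id | kind     | location
---+----------+---------
2  | pressure | Roof    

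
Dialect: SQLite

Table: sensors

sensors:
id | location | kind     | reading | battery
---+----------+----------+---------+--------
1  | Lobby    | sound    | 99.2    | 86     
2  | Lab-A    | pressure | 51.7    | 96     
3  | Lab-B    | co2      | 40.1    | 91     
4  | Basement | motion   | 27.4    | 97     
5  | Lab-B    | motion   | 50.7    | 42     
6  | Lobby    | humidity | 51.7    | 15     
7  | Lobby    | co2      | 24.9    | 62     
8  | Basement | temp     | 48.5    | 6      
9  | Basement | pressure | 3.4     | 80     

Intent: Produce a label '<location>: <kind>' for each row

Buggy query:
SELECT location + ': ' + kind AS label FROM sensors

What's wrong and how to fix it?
Bug: '+' is numeric addition; on text columns SQLite converts them to 0 instead of concatenating

Fix: Use the || operator for string concatenation

Corrected query:
SELECT location || ': ' || kind AS label FROM sensors

Result:
label             
------------------
Lobby: sound      
Lab-A: pressure   
Lab-B: co2        
Basement: motion  
Lab-B: motion     
Lobby: humidity   
Lobby: co2        
Basement: temp    
Basement: pressure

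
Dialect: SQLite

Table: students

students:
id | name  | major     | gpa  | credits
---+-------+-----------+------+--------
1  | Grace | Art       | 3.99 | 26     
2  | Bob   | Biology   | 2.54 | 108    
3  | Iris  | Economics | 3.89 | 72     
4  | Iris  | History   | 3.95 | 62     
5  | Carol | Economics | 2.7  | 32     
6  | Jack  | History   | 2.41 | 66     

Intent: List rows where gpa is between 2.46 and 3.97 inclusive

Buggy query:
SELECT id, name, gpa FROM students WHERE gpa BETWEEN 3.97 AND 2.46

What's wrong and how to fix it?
Bug: The bounds are reversed; BETWEEN a AND b requires a <= b to match anything

Fix: Swap the bounds so the smaller value comes first

Corrected query:
SELECT id, name, gpa FROM students WHERE gpa BETWEEN 2.46 AND 3.97

Result:
id | name  | gpa 
---+-------+-----
2  | Bob   | 2.54
3  | Iris  | 3.89
4  | Iris  | 3.95
5  | Carol | 2.7 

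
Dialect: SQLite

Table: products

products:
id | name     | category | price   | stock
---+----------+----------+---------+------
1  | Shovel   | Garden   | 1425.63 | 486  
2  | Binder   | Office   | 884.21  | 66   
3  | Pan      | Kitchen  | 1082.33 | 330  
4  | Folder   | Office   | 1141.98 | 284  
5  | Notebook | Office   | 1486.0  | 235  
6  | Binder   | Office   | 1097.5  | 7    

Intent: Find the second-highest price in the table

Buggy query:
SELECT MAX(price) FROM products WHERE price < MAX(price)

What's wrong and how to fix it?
Bug: The inner MAX is an aggregate inside WHERE, which is not allowed

Fix: Put the inner MAX in a scalar subquery

Corrected query:
SELECT MAX(price) FROM products WHERE price < (SELECT MAX(price) FROM products)

Result:
MAX(price)
----------
1425.63   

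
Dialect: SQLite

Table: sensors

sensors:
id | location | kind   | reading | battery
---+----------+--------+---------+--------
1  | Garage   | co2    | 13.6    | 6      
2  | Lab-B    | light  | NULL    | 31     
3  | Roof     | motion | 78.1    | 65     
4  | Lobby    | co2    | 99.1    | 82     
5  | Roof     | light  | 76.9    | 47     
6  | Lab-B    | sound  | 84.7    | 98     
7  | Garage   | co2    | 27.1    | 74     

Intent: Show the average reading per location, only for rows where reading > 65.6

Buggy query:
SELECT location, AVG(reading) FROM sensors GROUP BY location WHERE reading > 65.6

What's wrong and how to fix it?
Bug: WHERE cannot follow GROUP BY

Fix: Place WHERE between FROM and GROUP BY

Corrected query:
SELECT location, AVG(reading) FROM sensors WHERE reading > 65.6 GROUP BY location

Result:
location | AVG(reading)
---------+-------------
Lab-B    | 84.7        
Lobby    | 99.1        
Roof     | 77.5        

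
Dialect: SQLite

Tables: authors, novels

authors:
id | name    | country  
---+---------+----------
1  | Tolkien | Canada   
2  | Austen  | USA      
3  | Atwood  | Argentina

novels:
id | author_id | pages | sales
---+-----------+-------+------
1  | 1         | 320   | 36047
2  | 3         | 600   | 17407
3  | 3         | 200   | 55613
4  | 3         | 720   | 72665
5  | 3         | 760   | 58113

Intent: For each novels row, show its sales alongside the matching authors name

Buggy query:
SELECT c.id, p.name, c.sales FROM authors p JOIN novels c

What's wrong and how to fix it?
Bug: Missing join condition: each novels row is matched to all authors rows instead of just its own

Fix: Add ON c.author_id = p.id to the JOIN

Corrected query:
SELECT c.id, p.name, c.sales FROM authors p JOIN novels c ON c.author_id = p.id

Result:
id | name    | sales
---+---------+------
1  | Tolkien | 36047
2  | Atwood  | 17407
3  | Atwood  | 55613
4  | Atwood  | 72665
5  | Atwood  | 58113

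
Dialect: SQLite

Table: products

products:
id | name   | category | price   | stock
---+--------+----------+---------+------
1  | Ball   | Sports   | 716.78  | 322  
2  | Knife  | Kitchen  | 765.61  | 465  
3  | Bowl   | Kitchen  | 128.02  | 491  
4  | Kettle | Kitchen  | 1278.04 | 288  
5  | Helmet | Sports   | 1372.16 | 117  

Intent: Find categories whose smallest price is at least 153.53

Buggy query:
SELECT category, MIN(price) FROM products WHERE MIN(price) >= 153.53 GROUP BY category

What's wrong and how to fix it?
Bug: MIN() in WHERE is a misuse of aggregate

Fix: Use HAVING for the per-group MIN condition

Corrected query:
SELECT category, MIN(price) FROM products GROUP BY category HAVING MIN(price) >= 153.53

Result:
category | MIN(price)
---------+-----------
Sports   | 716.78    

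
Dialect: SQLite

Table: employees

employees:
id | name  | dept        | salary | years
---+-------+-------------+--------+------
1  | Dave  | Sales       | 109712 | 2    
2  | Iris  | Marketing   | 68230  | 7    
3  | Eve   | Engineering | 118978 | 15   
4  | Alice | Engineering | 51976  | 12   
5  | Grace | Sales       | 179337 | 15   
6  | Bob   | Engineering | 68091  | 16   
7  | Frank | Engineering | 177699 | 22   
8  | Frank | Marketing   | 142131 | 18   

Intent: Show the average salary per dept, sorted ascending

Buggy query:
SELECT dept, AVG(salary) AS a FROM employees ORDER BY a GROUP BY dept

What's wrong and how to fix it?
Bug: ORDER BY appears before GROUP BY; SQL clause order requires GROUP BY first

Fix: Reorder: SELECT … FROM … GROUP BY … ORDER BY …

Corrected query:
SELECT dept, AVG(salary) AS a FROM employees GROUP BY dept ORDER BY a

Result:
dept        | a       
------------+---------
Engineering | 104186  
Marketing   | 105180.5
Sales       | 144524.5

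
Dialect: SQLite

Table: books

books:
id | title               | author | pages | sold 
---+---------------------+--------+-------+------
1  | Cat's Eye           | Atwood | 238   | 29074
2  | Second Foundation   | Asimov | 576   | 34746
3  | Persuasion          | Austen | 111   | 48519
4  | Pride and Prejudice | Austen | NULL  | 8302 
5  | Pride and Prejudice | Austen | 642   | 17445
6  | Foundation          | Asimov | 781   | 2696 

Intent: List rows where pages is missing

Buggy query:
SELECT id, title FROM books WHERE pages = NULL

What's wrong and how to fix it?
Bug: '= NULL' is always unknown in SQL three-valued logic, so no rows match

Fix: Use IS NULL to test for NULL

Corrected query:
SELECT id, title FROM books WHERE pages IS NULL

Result:
id | title              
---+--------------------
4  | Pride and Prejudice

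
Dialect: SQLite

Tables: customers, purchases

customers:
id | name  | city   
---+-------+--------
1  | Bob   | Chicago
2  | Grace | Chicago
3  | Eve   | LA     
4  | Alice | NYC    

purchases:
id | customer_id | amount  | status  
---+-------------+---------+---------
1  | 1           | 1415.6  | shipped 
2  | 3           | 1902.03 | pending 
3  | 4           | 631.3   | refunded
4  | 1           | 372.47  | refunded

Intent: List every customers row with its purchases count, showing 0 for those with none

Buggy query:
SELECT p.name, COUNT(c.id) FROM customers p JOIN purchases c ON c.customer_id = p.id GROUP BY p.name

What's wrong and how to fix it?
Bug: INNER JOIN drops customers rows that have no matching purchases rows

Fix: Use LEFT JOIN so parents without children still appear (COUNT(c.id) gives 0)

Corrected query:
SELECT p.name, COUNT(c.id) FROM customers p LEFT JOIN purchases c ON c.customer_id = p.id GROUP BY p.name

Result:
name  | COUNT(c.id)
------+------------
Alice | 1          
Bob   | 2          
Eve   | 1          
Grace | 0          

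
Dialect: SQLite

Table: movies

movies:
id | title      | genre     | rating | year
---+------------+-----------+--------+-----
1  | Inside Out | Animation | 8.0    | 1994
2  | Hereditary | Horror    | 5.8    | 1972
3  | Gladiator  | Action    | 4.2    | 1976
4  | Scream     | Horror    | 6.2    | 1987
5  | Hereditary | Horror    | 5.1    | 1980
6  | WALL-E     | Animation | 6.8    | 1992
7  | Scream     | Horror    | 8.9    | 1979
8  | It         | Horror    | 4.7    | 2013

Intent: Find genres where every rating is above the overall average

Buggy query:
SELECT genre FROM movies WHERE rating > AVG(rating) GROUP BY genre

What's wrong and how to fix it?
Bug: AVG() is an aggregate; it can't sit directly in WHERE

Fix: Compute the overall average in a scalar subquery and compare each group's MIN against it in HAVING

Corrected query:
SELECT genre FROM movies GROUP BY genre HAVING MIN(rating) > (SELECT AVG(rating) FROM movies)

Result:
genre    
---------
Animation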